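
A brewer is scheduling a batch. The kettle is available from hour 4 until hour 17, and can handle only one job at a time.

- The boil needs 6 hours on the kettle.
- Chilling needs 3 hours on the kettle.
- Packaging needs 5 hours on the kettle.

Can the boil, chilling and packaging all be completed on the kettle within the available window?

No

The kettle window is 17 − 4 = 13 hours.
Running back to back, the jobs need 6 + 3 + 5 = 14 hours on the kettle.
Since 14 > 13, they cannot all fit.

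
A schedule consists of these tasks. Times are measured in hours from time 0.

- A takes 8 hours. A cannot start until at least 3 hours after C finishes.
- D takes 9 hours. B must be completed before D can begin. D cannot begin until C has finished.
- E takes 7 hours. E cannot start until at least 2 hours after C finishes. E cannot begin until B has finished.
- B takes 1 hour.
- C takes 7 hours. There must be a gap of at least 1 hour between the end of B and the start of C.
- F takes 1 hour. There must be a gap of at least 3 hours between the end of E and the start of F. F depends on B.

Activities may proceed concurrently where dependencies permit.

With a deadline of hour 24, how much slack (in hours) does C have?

2

B can start immediately at hour 0; it finishes at hour 1.
C waits on B (finishes hour 1, plus 1-hour gap → hour 2), so it starts at hour 2 and finishes at 2 + 7 = hour 9.

Working backward from the deadline:
To finish by hour 24, A (duration 8) must start no later than hour 16.
D has no dependents, so it just needs to finish by hour 24. Starting by 24 − 9 = hour 15 achieves that.
Nothing follows F; the deadline of hour 24 is its only limit. It must start by 24 − 1 = hour 23.
E feeds into F (must start by hour 23, minus 3-hour gap → hour 20); so E must finish by hour 20 and therefore start by hour 13.
C has several dependents: A (must start by hour 16, minus 3-hour gap → hour 13); D (must start by hour 15); E (must start by hour 13, minus 2-hour gap → hour 11). The earliest of those limits is hour 11, so C must start by 11 − 7 = hour 4.
So C can start as early as hour 2 and as late as hour 4, giving 4 − 2 = 2 hours of slack.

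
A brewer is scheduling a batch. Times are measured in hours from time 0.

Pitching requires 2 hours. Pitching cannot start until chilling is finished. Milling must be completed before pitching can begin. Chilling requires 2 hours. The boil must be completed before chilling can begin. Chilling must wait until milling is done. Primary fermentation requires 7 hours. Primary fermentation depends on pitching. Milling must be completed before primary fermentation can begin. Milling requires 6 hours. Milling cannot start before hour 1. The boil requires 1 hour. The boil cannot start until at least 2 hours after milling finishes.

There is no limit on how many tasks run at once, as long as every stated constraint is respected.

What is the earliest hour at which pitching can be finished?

After its own release at hour 1, milling can start at hour 1 and finishes at hour 7.
The boil cannot begin until milling (finishes hour 7, plus 2-hour gap → hour 9). It runs from hour 9 to 9 + 1 = hour 10.
Chilling cannot start until the boil (finishes hour 10); milling (finishes hour 7). The controlling bound is hour 10, so chilling finishes at 10 + 2 = hour 12.
Pitching needs all of chilling (finishes hour 12); milling (finishes hour 7). That puts its earliest start at hour 12; it finishes at 12 + 2 = hour 14.

14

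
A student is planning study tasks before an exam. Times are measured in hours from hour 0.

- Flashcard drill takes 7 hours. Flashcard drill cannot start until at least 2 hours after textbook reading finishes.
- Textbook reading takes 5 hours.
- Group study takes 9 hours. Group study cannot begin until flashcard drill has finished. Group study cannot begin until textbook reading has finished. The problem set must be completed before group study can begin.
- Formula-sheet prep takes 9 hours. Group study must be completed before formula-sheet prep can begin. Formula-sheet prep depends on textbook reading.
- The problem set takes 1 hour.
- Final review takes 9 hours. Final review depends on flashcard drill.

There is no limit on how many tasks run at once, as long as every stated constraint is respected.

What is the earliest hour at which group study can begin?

14

Nothing blocks the problem set, so it runs from hour 0 to hour 1.
Textbook reading has no prerequisites, so it starts at hour 0 and finishes at hour 5.
Flashcard drill waits on textbook reading (finishes hour 5, plus 2-hour gap → hour 7), so it starts at hour 7 and finishes at 7 + 7 = hour 14.
Group study waits on flashcard drill (finishes hour 14); textbook reading (finishes hour 5); the problem set (finishes hour 1). The latest of these is hour 14, which is the earliest group study can start.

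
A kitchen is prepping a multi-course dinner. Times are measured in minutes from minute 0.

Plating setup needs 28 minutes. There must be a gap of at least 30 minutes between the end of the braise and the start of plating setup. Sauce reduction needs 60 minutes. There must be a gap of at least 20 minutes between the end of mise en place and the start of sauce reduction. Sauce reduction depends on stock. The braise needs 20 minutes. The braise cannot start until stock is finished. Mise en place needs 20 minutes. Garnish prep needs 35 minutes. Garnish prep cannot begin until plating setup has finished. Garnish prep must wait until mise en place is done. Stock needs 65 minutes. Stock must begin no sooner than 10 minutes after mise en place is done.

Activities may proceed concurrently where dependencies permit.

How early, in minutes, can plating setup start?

Mise en place can start immediately at minute 0; it finishes at minute 20.
Stock cannot begin until mise en place (finishes minute 20, plus 10-minute gap → minute 30). It runs from minute 30 to 30 + 65 = minute 95.
The braise cannot begin until stock (finishes minute 95). It runs from minute 95 to 95 + 20 = minute 115.
Plating setup waits on the braise (finishes minute 115, plus 30-minute gap → minute 145), so the earliest it can start is minute 145.

145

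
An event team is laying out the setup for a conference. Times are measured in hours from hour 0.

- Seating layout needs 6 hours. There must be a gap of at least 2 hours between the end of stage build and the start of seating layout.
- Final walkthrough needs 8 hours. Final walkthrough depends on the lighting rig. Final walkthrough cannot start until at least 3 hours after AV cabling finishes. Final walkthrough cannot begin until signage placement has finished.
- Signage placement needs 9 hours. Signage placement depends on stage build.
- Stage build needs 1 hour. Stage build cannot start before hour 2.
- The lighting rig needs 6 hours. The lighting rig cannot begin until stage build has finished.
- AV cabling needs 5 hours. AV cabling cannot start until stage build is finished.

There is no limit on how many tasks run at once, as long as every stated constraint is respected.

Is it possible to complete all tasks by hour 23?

Stage build waits on its own release at hour 2, so it starts at hour 2 and finishes at 2 + 1 = hour 3.
After stage build (finishes hour 3), signage placement can start at hour 3 and finishes at hour 12.
After stage build (finishes hour 3, plus 2-hour gap → hour 5), seating layout can start at hour 5 and finishes at hour 11.
After stage build (finishes hour 3), AV cabling can start at hour 3 and finishes at hour 8.
The lighting rig waits on stage build (finishes hour 3), so it starts at hour 3 and finishes at 3 + 6 = hour 9.
Final walkthrough has to wait for the lighting rig (finishes hour 9); AV cabling (finishes hour 8, plus 3-hour gap → hour 11); signage placement (finishes hour 12). The latest of these is hour 12, so final walkthrough runs hour 12 to 12 + 8 = hour 20.
Every task is finished by hour 20, which is no later than the deadline of 23, so the schedule is feasible.

Yes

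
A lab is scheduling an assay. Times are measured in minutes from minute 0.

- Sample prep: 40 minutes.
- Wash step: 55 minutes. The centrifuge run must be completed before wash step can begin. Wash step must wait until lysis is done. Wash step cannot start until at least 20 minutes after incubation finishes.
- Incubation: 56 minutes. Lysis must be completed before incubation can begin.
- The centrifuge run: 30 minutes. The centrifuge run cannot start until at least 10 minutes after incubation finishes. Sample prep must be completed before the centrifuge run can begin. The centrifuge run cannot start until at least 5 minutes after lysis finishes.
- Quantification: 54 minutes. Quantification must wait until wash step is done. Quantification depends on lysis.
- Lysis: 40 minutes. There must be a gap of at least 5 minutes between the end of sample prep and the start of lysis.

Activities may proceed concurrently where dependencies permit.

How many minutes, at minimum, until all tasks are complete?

Sample prep has no prerequisites, so it starts at minute 0 and finishes at minute 40.
Lysis waits on sample prep (finishes minute 40, plus 5-minute gap → minute 45), so it starts at minute 45 and finishes at 45 + 40 = minute 85.
After lysis (finishes minute 85), incubation can start at minute 85 and finishes at minute 141.
The centrifuge run has to wait for incubation (finishes minute 141, plus 10-minute gap → minute 151); sample prep (finishes minute 40); lysis (finishes minute 85, plus 5-minute gap → minute 90). The latest of these is minute 151, so the centrifuge run runs minute 151 to 151 + 30 = minute 181.
Wash step has to wait for the centrifuge run (finishes minute 181); lysis (finishes minute 85); incubation (finishes minute 141, plus 20-minute gap → minute 161). The latest of these is minute 181, so wash step runs minute 181 to 181 + 55 = minute 236.
Quantification has to wait for wash step (finishes minute 236); lysis (finishes minute 85). The latest of these is minute 236, so quantification runs minute 236 to 236 + 54 = minute 290.
All tasks are finished once the last one completes. Finish times: Sample prep at 40, Lysis at 85, Incubation at 141, The centrifuge run at 181, Wash step at 236, Quantification at 290. The latest is minute 290.

290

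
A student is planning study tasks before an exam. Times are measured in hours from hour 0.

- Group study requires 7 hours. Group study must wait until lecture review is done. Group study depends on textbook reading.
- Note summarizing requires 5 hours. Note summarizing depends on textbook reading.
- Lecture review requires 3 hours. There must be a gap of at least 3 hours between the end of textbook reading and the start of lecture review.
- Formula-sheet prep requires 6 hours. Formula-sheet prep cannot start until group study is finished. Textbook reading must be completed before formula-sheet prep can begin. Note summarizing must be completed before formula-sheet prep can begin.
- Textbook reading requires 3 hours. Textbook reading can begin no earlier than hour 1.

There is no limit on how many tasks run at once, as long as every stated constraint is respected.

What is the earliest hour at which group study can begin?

10

Textbook reading waits on its own release at hour 1, so it starts at hour 1 and finishes at 1 + 3 = hour 4.
Lecture review cannot begin until textbook reading (finishes hour 4, plus 3-hour gap → hour 7). It runs from hour 7 to 7 + 3 = hour 10.
Group study waits on lecture review (finishes hour 10); textbook reading (finishes hour 4). The latest of these is hour 10, which is the earliest group study can start.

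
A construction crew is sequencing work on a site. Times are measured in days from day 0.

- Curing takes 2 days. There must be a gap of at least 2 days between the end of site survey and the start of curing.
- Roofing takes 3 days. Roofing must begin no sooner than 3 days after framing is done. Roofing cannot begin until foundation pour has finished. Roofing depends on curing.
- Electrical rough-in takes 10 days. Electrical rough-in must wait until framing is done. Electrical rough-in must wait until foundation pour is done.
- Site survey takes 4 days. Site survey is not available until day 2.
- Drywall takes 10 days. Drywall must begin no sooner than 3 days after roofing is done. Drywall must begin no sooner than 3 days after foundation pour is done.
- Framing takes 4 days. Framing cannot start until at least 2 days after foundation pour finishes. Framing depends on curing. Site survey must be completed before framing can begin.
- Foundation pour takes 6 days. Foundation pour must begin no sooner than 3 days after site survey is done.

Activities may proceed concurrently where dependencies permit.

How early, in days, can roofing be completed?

Site survey cannot begin until its own release at day 2. It runs from day 2 to 2 + 4 = day 6.
Curing waits on site survey (finishes day 6, plus 2-day gap → day 8), so it starts at day 8 and finishes at 8 + 2 = day 10.
Foundation pour waits on site survey (finishes day 6, plus 3-day gap → day 9), so it starts at day 9 and finishes at 9 + 6 = day 15.
Framing needs all of foundation pour (finishes day 15, plus 2-day gap → day 17); curing (finishes day 10); site survey (finishes day 6). That puts its earliest start at day 17; it finishes at 17 + 4 = day 21.
Roofing cannot start until framing (finishes day 21, plus 3-day gap → day 24); foundation pour (finishes day 15); curing (finishes day 10). The controlling bound is day 24, so roofing finishes at 24 + 3 = day 27.

27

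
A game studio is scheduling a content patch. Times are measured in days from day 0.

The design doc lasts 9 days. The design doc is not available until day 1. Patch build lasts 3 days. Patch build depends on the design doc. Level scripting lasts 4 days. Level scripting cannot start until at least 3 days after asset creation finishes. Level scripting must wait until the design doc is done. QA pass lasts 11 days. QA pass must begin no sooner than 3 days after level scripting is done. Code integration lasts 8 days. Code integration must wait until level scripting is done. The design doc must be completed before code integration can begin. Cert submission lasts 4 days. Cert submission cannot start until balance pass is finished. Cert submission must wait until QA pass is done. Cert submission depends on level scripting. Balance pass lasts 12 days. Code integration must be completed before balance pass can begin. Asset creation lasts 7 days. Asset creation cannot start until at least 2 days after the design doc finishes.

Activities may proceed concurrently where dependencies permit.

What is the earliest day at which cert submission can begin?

After its own release at day 1, the design doc can start at day 1 and finishes at day 10.
Asset creation cannot begin until the design doc (finishes day 10, plus 2-day gap → day 12). It runs from day 12 to 12 + 7 = day 19.
Level scripting has to wait for asset creation (finishes day 19, plus 3-day gap → day 22); the design doc (finishes day 10). The latest of these is day 22, so level scripting runs day 22 to 22 + 4 = day 26.
QA pass cannot begin until level scripting (finishes day 26, plus 3-day gap → day 29). It runs from day 29 to 29 + 11 = day 40.
Code integration needs all of level scripting (finishes day 26); the design doc (finishes day 10). That puts its earliest start at day 26; it finishes at 26 + 8 = day 34.
After code integration (finishes day 34), balance pass can start at day 34 and finishes at day 46.
Cert submission waits on balance pass (finishes day 46); QA pass (finishes day 40); level scripting (finishes day 26). The latest of these is day 46, which is the earliest cert submission can start.

46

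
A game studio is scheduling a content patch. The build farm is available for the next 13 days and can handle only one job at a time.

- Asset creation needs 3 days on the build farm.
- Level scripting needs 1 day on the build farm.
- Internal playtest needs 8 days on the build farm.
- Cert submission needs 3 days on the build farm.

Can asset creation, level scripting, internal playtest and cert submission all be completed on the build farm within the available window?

Running back to back, the jobs need 3 + 1 + 8 + 3 = 15 days on the build farm.
Since 15 > 13, they cannot all fit.

No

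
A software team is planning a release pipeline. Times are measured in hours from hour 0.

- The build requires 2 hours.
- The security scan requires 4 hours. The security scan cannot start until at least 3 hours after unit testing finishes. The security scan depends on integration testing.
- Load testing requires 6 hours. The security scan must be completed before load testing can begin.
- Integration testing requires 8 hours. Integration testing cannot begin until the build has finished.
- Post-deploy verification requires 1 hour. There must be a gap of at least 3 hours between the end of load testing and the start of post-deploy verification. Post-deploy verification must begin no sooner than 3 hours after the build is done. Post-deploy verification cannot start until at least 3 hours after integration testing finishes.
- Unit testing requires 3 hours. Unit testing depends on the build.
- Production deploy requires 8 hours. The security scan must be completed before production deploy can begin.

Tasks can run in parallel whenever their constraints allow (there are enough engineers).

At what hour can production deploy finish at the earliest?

22

The build has no prerequisites, so it starts at hour 0 and finishes at hour 2.
Integration testing cannot begin until the build (finishes hour 2). It runs from hour 2 to 2 + 8 = hour 10.
Unit testing cannot begin until the build (finishes hour 2). It runs from hour 2 to 2 + 3 = hour 5.
The security scan has to wait for unit testing (finishes hour 5, plus 3-hour gap → hour 8); integration testing (finishes hour 10). The latest of these is hour 10, so the security scan runs hour 10 to 10 + 4 = hour 14.
After the security scan (finishes hour 14), production deploy can start at hour 14 and finishes at hour 22.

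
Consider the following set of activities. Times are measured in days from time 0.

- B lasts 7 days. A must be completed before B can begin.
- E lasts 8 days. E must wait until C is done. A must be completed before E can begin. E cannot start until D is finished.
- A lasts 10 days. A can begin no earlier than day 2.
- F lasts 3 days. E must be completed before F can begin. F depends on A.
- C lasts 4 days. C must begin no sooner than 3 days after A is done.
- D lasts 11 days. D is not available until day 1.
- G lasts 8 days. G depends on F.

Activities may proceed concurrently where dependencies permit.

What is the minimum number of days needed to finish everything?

38

D waits on its own release at day 1, so it starts at day 1 and finishes at 1 + 11 = day 12.
After its own release at day 2, A can start at day 2 and finishes at day 12.
After A (finishes day 12, plus 3-day gap → day 15), C can start at day 15 and finishes at day 19.
E has to wait for C (finishes day 19); A (finishes day 12); D (finishes day 12). The latest of these is day 19, so E runs day 19 to 19 + 8 = day 27.
F has to wait for E (finishes day 27); A (finishes day 12). The latest of these is day 27, so F runs day 27 to 27 + 3 = day 30.
G cannot begin until F (finishes day 30). It runs from day 30 to 30 + 8 = day 38.
After A (finishes day 12), B can start at day 12 and finishes at day 19.
All tasks are finished once the last one completes. Finish times: A at 12, B at 19, C at 19, D at 12, E at 27, F at 30, G at 38. The latest is day 38.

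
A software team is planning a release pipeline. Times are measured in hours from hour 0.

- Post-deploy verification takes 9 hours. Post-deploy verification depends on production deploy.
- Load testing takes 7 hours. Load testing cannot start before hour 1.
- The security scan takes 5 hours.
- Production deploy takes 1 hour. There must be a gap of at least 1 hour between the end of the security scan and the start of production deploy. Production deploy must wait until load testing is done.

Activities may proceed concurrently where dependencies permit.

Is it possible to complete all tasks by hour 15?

No

After its own release at hour 1, load testing can start at hour 1 and finishes at hour 8.
The security scan can start immediately at hour 0; it finishes at hour 5.
Production deploy has to wait for the security scan (finishes hour 5, plus 1-hour gap → hour 6); load testing (finishes hour 8). The latest of these is hour 8, so production deploy runs hour 8 to 8 + 1 = hour 9.
Post-deploy verification waits on production deploy (finishes hour 9), so it starts at hour 9 and finishes at 9 + 9 = hour 18.
The earliest everything can be done is hour 18, which is after the deadline of 15, so it is not possible.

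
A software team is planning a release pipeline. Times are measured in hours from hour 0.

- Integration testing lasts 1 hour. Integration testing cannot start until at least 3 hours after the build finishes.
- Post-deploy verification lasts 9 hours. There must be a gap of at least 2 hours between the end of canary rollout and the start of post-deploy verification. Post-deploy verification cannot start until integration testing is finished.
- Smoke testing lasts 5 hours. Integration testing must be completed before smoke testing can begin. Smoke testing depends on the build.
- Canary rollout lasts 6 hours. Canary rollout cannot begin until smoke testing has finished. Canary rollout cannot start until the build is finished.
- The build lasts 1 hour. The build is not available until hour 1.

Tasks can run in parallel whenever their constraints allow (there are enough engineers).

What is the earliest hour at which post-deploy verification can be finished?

The build cannot begin until its own release at hour 1. It runs from hour 1 to 1 + 1 = hour 2.
After the build (finishes hour 2, plus 3-hour gap → hour 5), integration testing can start at hour 5 and finishes at hour 6.
For smoke testing: integration testing (finishes hour 6); the build (finishes hour 2). Taking the maximum gives a start of hour 6, and it finishes at 6 + 5 = hour 11.
Canary rollout needs all of smoke testing (finishes hour 11); the build (finishes hour 2). That puts its earliest start at hour 11; it finishes at 11 + 6 = hour 17.
Post-deploy verification cannot start until canary rollout (finishes hour 17, plus 2-hour gap → hour 19); integration testing (finishes hour 6). The controlling bound is hour 19, so post-deploy verification finishes at 19 + 9 = hour 28.

28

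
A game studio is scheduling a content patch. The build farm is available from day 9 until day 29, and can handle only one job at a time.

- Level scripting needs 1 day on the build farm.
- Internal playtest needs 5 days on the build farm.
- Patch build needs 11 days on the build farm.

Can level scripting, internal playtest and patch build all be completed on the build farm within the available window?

Yes

The build farm window is 29 − 9 = 20 days.
Running back to back, the jobs need 1 + 5 + 11 = 17 days on the build farm.
Since 17 ≤ 20, they fit within the window.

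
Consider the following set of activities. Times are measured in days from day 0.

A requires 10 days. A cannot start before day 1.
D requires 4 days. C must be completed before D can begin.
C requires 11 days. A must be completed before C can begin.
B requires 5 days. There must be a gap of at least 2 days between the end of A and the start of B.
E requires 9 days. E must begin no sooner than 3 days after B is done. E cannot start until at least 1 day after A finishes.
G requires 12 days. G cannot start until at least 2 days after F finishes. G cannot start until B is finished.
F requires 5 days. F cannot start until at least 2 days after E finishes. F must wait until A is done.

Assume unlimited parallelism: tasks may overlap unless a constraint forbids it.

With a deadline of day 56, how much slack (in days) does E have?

A waits on its own release at day 1, so it starts at day 1 and finishes at 1 + 10 = day 11.
B waits on A (finishes day 11, plus 2-day gap → day 13), so it starts at day 13 and finishes at 13 + 5 = day 18.
E needs all of B (finishes day 18, plus 3-day gap → day 21); A (finishes day 11, plus 1-day gap → day 12). That puts its earliest start at day 21; it finishes at 21 + 9 = day 30.

Working backward from the deadline:
Nothing follows G; the deadline of day 56 is its only limit. It must start by 56 − 12 = day 44.
F feeds into G (must start by day 44, minus 2-day gap → day 42); so F must finish by day 42 and therefore start by day 37.
E must finish before F (must start by day 37, minus 2-day gap → day 35). With a 9-day duration, E must start by 35 − 9 = day 26.
So E can start as early as day 21 and as late as day 26, giving 26 − 21 = 5 days of slack.

5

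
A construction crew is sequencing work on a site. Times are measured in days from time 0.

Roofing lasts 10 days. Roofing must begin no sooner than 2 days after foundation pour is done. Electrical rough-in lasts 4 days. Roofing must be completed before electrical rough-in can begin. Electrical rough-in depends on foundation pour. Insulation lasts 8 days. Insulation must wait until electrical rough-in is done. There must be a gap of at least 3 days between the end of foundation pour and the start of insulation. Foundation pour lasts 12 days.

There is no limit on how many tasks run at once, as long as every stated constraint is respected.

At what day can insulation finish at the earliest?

36

Nothing blocks foundation pour, so it runs from day 0 to day 12.
Roofing cannot begin until foundation pour (finishes day 12, plus 2-day gap → day 14). It runs from day 14 to 14 + 10 = day 24.
Electrical rough-in has to wait for roofing (finishes day 24); foundation pour (finishes day 12). The latest of these is day 24, so electrical rough-in runs day 24 to 24 + 4 = day 28.
For insulation: electrical rough-in (finishes day 28); foundation pour (finishes day 12, plus 3-day gap → day 15). Taking the maximum gives a start of day 28, and it finishes at 28 + 8 = day 36.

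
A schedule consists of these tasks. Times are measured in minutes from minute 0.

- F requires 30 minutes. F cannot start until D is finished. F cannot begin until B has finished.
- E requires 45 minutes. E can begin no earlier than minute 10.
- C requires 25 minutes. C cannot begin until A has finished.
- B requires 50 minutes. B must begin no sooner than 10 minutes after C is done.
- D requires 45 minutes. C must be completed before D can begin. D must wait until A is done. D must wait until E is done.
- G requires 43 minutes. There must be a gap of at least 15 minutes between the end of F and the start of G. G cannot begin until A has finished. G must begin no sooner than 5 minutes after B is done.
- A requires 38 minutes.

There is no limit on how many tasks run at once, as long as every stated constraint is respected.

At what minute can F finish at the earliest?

After its own release at minute 10, E can start at minute 10 and finishes at minute 55.
A can start immediately at minute 0; it finishes at minute 38.
After A (finishes minute 38), C can start at minute 38 and finishes at minute 63.
D has to wait for C (finishes minute 63); A (finishes minute 38); E (finishes minute 55). The latest of these is minute 63, so D runs minute 63 to 63 + 45 = minute 108.
B waits on C (finishes minute 63, plus 10-minute gap → minute 73), so it starts at minute 73 and finishes at 73 + 50 = minute 123.
For F: D (finishes minute 108); B (finishes minute 123). Taking the maximum gives a start of minute 123, and it finishes at 123 + 30 = minute 153.

153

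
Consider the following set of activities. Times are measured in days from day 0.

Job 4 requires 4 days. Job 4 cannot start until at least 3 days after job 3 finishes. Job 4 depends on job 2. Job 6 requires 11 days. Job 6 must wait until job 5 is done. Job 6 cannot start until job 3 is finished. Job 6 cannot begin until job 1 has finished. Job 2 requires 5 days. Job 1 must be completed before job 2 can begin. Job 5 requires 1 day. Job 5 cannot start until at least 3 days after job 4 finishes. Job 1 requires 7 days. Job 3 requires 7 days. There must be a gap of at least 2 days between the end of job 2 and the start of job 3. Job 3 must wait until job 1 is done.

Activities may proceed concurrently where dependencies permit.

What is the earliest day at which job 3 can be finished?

21

Job 1 has no prerequisites, so it starts at day 0 and finishes at day 7.
Job 2 cannot begin until job 1 (finishes day 7). It runs from day 7 to 7 + 5 = day 12.
Job 3 needs all of job 2 (finishes day 12, plus 2-day gap → day 14); job 1 (finishes day 7). That puts its earliest start at day 14; it finishes at 14 + 7 = day 21.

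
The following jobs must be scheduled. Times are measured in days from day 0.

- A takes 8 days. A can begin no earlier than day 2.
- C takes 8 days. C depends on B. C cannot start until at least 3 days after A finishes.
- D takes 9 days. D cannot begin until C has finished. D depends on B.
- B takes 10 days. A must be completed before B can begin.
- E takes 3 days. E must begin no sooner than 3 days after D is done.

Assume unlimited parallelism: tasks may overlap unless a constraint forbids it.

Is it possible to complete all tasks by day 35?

A waits on its own release at day 2, so it starts at day 2 and finishes at 2 + 8 = day 10.
B waits on A (finishes day 10), so it starts at day 10 and finishes at 10 + 10 = day 20.
For C: B (finishes day 20); A (finishes day 10, plus 3-day gap → day 13). Taking the maximum gives a start of day 20, and it finishes at 20 + 8 = day 28.
D needs all of C (finishes day 28); B (finishes day 20). That puts its earliest start at day 28; it finishes at 28 + 9 = day 37.
After D (finishes day 37, plus 3-day gap → day 40), E can start at day 40 and finishes at day 43.
The earliest everything can be done is day 43, which is after the deadline of 35, so it is not possible.

No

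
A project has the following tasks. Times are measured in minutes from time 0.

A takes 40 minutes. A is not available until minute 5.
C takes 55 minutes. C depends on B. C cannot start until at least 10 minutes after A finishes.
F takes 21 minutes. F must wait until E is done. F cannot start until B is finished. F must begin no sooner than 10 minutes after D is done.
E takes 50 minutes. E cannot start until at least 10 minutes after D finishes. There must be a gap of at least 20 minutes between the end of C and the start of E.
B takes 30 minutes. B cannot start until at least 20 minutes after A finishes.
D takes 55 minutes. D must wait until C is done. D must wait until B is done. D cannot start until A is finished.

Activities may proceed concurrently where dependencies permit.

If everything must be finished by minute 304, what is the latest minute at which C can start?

113

Nothing follows F; the deadline of minute 304 is its only limit. It must start by 304 − 21 = minute 283.
E feeds into F (must start by minute 283); so E must finish by minute 283 and therefore start by minute 233.
For D: E (must start by minute 233, minus 10-minute gap → minute 223); F (must start by minute 283, minus 10-minute gap → minute 273). The most restrictive is minute 223; with a 55-minute duration, D must start by minute 168.
C has several dependents: D (must start by minute 168); E (must start by minute 233, minus 20-minute gap → minute 213). The earliest of those limits is minute 168, so C must start by 168 − 55 = minute 113.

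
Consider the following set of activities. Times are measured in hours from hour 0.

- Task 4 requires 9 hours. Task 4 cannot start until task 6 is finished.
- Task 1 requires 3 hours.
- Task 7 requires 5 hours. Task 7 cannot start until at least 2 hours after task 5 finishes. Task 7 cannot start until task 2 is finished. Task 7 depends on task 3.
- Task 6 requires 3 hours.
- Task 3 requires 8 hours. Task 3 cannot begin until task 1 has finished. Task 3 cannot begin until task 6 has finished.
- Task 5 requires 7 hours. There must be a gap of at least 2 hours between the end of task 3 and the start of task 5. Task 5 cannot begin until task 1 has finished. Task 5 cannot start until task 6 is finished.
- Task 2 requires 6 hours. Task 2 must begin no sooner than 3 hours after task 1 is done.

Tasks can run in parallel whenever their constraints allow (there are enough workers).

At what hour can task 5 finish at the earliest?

20

Nothing blocks task 6, so it runs from hour 0 to hour 3.
Task 1 can start immediately at hour 0; it finishes at hour 3.
Task 3 needs all of task 1 (finishes hour 3); task 6 (finishes hour 3). That puts its earliest start at hour 3; it finishes at 3 + 8 = hour 11.
Task 5 needs all of task 3 (finishes hour 11, plus 2-hour gap → hour 13); task 1 (finishes hour 3); task 6 (finishes hour 3). That puts its earliest start at hour 13; it finishes at 13 + 7 = hour 20.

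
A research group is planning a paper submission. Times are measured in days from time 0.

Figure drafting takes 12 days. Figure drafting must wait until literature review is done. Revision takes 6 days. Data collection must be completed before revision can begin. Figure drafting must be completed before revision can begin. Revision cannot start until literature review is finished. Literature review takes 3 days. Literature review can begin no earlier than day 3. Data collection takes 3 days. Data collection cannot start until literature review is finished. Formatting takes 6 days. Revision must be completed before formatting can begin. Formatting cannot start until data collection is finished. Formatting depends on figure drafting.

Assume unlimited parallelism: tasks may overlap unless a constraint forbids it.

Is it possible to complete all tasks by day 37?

Literature review waits on its own release at day 3, so it starts at day 3 and finishes at 3 + 3 = day 6.
Figure drafting waits on literature review (finishes day 6), so it starts at day 6 and finishes at 6 + 12 = day 18.
Data collection cannot begin until literature review (finishes day 6). It runs from day 6 to 6 + 3 = day 9.
Revision needs all of data collection (finishes day 9); figure drafting (finishes day 18); literature review (finishes day 6). That puts its earliest start at day 18; it finishes at 18 + 6 = day 24.
Formatting needs all of revision (finishes day 24); data collection (finishes day 9); figure drafting (finishes day 18). That puts its earliest start at day 24; it finishes at 24 + 6 = day 30.
Every task is finished by day 30, which is no later than the deadline of 37, so the schedule is feasible.

Yes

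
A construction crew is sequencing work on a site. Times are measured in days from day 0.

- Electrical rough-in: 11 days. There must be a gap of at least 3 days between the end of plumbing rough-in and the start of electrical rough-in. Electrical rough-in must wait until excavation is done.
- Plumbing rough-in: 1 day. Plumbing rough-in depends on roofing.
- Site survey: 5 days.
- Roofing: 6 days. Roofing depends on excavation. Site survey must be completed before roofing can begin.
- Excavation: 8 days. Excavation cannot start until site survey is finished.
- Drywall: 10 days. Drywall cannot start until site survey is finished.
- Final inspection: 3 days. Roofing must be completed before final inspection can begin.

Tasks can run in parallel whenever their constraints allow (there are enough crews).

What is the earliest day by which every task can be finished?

Site survey has no prerequisites, so it starts at day 0 and finishes at day 5.
Drywall waits on site survey (finishes day 5), so it starts at day 5 and finishes at 5 + 10 = day 15.
Excavation cannot begin until site survey (finishes day 5). It runs from day 5 to 5 + 8 = day 13.
Roofing cannot start until excavation (finishes day 13); site survey (finishes day 5). The controlling bound is day 13, so roofing finishes at 13 + 6 = day 19.
After roofing (finishes day 19), final inspection can start at day 19 and finishes at day 22.
Plumbing rough-in cannot begin until roofing (finishes day 19). It runs from day 19 to 19 + 1 = day 20.
Electrical rough-in cannot start until plumbing rough-in (finishes day 20, plus 3-day gap → day 23); excavation (finishes day 13). The controlling bound is day 23, so electrical rough-in finishes at 23 + 11 = day 34.
All tasks are finished once the last one completes. Finish times: Site survey at 5, Excavation at 13, Roofing at 19, Plumbing rough-in at 20, Electrical rough-in at 34, Drywall at 15, Final inspection at 22. The latest is day 34.

34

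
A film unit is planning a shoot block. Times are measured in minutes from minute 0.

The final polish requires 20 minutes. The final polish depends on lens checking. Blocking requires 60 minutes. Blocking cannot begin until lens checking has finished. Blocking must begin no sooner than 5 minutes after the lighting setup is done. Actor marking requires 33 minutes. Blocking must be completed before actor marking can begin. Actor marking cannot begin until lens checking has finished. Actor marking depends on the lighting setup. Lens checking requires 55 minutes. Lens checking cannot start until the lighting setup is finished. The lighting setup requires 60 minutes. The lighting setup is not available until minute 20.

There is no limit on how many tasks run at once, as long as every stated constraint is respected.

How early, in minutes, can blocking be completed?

After its own release at minute 20, the lighting setup can start at minute 20 and finishes at minute 80.
After the lighting setup (finishes minute 80), lens checking can start at minute 80 and finishes at minute 135.
For blocking: lens checking (finishes minute 135); the lighting setup (finishes minute 80, plus 5-minute gap → minute 85). Taking the maximum gives a start of minute 135, and it finishes at 135 + 60 = minute 195.

195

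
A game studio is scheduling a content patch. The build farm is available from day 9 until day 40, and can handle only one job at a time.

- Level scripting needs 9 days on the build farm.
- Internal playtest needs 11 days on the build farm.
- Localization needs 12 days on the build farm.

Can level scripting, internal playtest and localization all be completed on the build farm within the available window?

No

The build farm window is 40 − 9 = 31 days.
Running back to back, the jobs need 9 + 11 + 12 = 32 days on the build farm.
Since 32 > 31, they cannot all fit.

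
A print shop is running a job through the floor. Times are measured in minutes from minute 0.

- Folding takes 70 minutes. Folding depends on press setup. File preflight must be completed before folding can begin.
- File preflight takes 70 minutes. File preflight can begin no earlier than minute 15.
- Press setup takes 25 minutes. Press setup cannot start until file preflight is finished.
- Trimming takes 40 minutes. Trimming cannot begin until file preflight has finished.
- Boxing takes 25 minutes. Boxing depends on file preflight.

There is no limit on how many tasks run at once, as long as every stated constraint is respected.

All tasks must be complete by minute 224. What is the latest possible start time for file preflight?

59

Nothing follows folding; the deadline of minute 224 is its only limit. It must start by 224 − 70 = minute 154.
Since folding (must start by minute 154) depends on it, press setup must finish by minute 154. Backing off its 25-minute duration gives a latest start of minute 129.
Nothing follows trimming; the deadline of minute 224 is its only limit. It must start by 224 − 40 = minute 184.
Boxing has no dependents, so it just needs to finish by minute 224. Starting by 224 − 25 = minute 199 achieves that.
For file preflight: press setup (must start by minute 129); trimming (must start by minute 184); folding (must start by minute 154); boxing (must start by minute 199). The most restrictive is minute 129; with a 70-minute duration, file preflight must start by minute 59.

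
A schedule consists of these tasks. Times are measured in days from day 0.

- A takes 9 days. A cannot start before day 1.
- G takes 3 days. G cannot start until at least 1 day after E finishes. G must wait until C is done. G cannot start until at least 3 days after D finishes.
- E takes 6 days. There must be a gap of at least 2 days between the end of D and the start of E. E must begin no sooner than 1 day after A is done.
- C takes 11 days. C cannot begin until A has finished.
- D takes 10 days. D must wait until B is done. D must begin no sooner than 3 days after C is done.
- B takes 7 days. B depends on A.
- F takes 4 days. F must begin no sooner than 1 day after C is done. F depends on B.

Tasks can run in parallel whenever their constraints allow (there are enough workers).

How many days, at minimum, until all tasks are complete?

A waits on its own release at day 1, so it starts at day 1 and finishes at 1 + 9 = day 10.
C waits on A (finishes day 10), so it starts at day 10 and finishes at 10 + 11 = day 21.
B waits on A (finishes day 10), so it starts at day 10 and finishes at 10 + 7 = day 17.
F has to wait for C (finishes day 21, plus 1-day gap → day 22); B (finishes day 17). The latest of these is day 22, so F runs day 22 to 22 + 4 = day 26.
For D: B (finishes day 17); C (finishes day 21, plus 3-day gap → day 24). Taking the maximum gives a start of day 24, and it finishes at 24 + 10 = day 34.
E cannot start until D (finishes day 34, plus 2-day gap → day 36); A (finishes day 10, plus 1-day gap → day 11). The controlling bound is day 36, so E finishes at 36 + 6 = day 42.
G needs all of E (finishes day 42, plus 1-day gap → day 43); C (finishes day 21); D (finishes day 34, plus 3-day gap → day 37). That puts its earliest start at day 43; it finishes at 43 + 3 = day 46.
All tasks are finished once the last one completes. Finish times: A at 10, B at 17, C at 21, D at 34, E at 42, F at 26, G at 46. The latest is day 46.

46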